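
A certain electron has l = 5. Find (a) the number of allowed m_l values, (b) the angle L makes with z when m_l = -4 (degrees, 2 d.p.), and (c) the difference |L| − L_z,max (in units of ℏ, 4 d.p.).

There are 2l+1 = 11 values of m_l.
For m_l = -4: cos θ = -4/√30, θ ≈ 136.91°.
|L| − L_z,max = (√30 − 5)ℏ ≈ 0.4772ℏ.

11 values; θ(m_l=-4) ≈ 136.91°; |L|−L_z,max ≈ 0.4772ℏ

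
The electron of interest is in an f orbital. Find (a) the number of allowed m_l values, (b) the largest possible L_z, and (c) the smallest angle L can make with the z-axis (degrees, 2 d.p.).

7 values; L_z,max = 3ℏ; θ_min ≈ 30.00°

The letter f corresponds to l = 3.
There are 2l+1 = 7 values of m_l.
L_z,max = lℏ = 3ℏ.
cos θ_min = 3/√12, so θ_min ≈ 30.00°.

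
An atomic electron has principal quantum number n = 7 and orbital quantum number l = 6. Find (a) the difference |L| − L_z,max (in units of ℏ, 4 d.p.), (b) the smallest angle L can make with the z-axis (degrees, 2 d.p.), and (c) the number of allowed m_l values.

|L| − L_z,max = (√42 − 6)ℏ ≈ 0.4807ℏ.
cos θ_min = 6/√42, so θ_min ≈ 22.21°.
There are 2l+1 = 13 values of m_l.

|L|−L_z,max ≈ 0.4807ℏ; θ_min ≈ 22.21°; 13 values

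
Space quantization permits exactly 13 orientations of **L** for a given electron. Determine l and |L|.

l = 6, |L| = √42 ℏ ≈ 6.481ℏ

Since there are 2l+1 = 13 values of m_l, l = 6.
Then |L| = √(l(l+1)) ℏ = √42 ℏ.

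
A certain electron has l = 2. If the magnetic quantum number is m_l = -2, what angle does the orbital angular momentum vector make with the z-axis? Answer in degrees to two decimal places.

|L| = ℏ√(l(l+1)) = √6 ℏ.
L_z = m_l ℏ = −2ℏ.
cos θ = L_z/|L| = -2/√6, so θ ≈ 144.74°.

θ ≈ 144.74°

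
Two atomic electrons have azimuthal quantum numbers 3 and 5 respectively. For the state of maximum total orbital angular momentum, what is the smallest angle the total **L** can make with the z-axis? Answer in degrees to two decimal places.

θ_min ≈ 19.47°

L runs from |3 − 5| = 2 to 3 + 5 = 8.
So L can be 2, 3, 4, 5, 6, 7, 8.
The maximum is L = 8, with |L_tot| = ℏ√(8·9) = 6√2 ℏ.
The minimum angle with z is arccos(8/√72) ≈ 19.47°.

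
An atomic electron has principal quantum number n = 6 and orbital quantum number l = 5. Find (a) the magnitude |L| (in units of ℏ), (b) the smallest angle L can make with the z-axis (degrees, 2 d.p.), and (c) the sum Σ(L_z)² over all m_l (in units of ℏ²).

|L| = ℏ√(5·6) = √30 ℏ ≈ 5.477ℏ.
cos θ_min = 5/√30, so θ_min ≈ 24.09°.
Σ m_l² = 110, so Σ(L_z)² = 110 ℏ².

|L| = √30 ℏ ≈ 5.477ℏ; θ_min ≈ 24.09°; Σ(L_z)² = 110 ℏ²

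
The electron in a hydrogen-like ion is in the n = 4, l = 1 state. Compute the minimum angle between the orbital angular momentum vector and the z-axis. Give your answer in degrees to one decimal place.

|L| = ℏ√(l(l+1)) = √2 ℏ.
The smallest angle corresponds to the largest L_z, i.e. m_l = l = 1, giving L_z = 1ℏ.
cos θ_min = 1/√2, so θ_min ≈ 45.0°.

θ_min ≈ 45.0°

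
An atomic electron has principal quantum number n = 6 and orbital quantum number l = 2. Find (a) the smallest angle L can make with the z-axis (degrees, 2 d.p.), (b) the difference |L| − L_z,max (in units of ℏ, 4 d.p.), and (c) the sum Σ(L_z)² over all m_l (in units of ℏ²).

θ_min ≈ 35.26°; |L|−L_z,max ≈ 0.4495ℏ; Σ(L_z)² = 10 ℏ²

cos θ_min = 2/√6, so θ_min ≈ 35.26°.
|L| − L_z,max = (√6 − 2)ℏ ≈ 0.4495ℏ.
Σ m_l² = 10, so Σ(L_z)² = 10 ℏ².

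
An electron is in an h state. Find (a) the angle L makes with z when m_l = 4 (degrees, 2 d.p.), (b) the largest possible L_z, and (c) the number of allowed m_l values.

θ(m_l=4) ≈ 43.09°; L_z,max = 5ℏ; 11 values

For an h orbital, l = 5.
For m_l = 4: cos θ = 4/√30, θ ≈ 43.09°.
L_z,max = lℏ = 5ℏ.
There are 2l+1 = 11 values of m_l.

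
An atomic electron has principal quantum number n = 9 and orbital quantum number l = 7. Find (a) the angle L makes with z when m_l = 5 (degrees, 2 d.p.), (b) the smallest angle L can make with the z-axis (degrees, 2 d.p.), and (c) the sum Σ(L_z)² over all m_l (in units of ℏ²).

For m_l = 5: cos θ = 5/√56, θ ≈ 48.08°.
cos θ_min = 7/√56, so θ_min ≈ 20.70°.
Σ m_l² = 280, so Σ(L_z)² = 280 ℏ².

θ(m_l=5) ≈ 48.08°; θ_min ≈ 20.70°; Σ(L_z)² = 280 ℏ²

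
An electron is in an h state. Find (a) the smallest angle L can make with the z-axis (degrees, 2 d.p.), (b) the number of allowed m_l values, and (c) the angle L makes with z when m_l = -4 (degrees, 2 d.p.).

θ_min ≈ 24.09°; 11 values; θ(m_l=-4) ≈ 136.91°

The letter h corresponds to l = 5.
cos θ_min = 5/√30, so θ_min ≈ 24.09°.
There are 2l+1 = 11 values of m_l.
For m_l = -4: cos θ = -4/√30, θ ≈ 136.91°.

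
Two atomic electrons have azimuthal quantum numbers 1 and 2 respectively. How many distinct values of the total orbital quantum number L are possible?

3

L runs from |1 − 2| = 1 to 1 + 2 = 3.
Allowed values: L = 1, 2, 3.
That is 3 values.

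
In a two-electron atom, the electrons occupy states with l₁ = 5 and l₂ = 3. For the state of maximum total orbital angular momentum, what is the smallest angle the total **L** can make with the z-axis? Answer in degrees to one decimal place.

The total orbital quantum number L ranges from |l₁ − l₂| to l₁ + l₂ in integer steps.
Allowed values: L = 2, 3, 4, 5, 6, 7, 8.
The maximum is L = 8, with |L_tot| = ℏ√(8·9) = 6√2 ℏ.
The minimum angle with z is arccos(8/√72) ≈ 19.5°.

θ_min ≈ 19.5°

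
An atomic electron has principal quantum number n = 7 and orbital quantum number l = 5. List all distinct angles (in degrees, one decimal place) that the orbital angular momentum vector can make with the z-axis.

|L| = √(l(l+1)) ℏ = √30 ℏ.
cos θ = m_l/√30 for each m_l ∈ {-5, -4, -3, -2, -1, 0, 1, 2, 3, 4, 5}.

θ ∈ {24.1°, 43.1°, 56.8°, 68.6°, 79.5°, 90.0°, 100.5°, 111.4°, 123.2°, 136.9°, 155.9°}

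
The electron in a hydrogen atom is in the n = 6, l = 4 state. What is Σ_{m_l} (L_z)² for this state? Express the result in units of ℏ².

The allowed m_l values are -4, -3, -2, -1, 0, 1, 2, 3, 4.
Σ m_l² = l(l+1)(2l+1)/3 = 4·5·9/3 = 60.

Σ(L_z)² = 60 ℏ²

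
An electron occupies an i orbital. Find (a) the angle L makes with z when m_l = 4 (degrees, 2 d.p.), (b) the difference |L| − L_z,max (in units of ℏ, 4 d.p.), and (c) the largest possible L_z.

For an i orbital, l = 6.
For m_l = 4: cos θ = 4/√42, θ ≈ 51.89°.
|L| − L_z,max = (√42 − 6)ℏ ≈ 0.4807ℏ.
L_z,max = lℏ = 6ℏ.

θ(m_l=4) ≈ 51.89°; |L|−L_z,max ≈ 0.4807ℏ; L_z,max = 6ℏ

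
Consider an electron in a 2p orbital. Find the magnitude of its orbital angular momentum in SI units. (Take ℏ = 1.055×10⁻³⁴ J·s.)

The 2p subshell has l = 1.
|L| = ℏ√(l(l+1)) = ℏ√(1·2) = √2 ℏ
Numerically, |L| = 1.414 × (1.055×10⁻³⁴ J·s) = 1.492×10⁻³⁴ J·s.

|L| = 1.492×10⁻³⁴ J·s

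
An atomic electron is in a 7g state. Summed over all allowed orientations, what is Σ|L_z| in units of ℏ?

For 7g, l = 4.
The allowed m_l values are -4, -3, -2, -1, 0, 1, 2, 3, 4.
Σ|m_l| = 2·4(4+1)/2 = 20.

Σ|L_z| = 20 ℏ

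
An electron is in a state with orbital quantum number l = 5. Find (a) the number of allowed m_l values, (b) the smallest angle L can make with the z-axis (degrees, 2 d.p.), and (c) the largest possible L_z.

11 values; θ_min ≈ 24.09°; L_z,max = 5ℏ

There are 2l+1 = 11 values of m_l.
cos θ_min = 5/√30, so θ_min ≈ 24.09°.
L_z,max = lℏ = 5ℏ.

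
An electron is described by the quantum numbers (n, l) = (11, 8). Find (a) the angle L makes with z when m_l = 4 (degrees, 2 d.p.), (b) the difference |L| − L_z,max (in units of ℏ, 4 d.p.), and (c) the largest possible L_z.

For m_l = 4: cos θ = 4/√72, θ ≈ 61.87°.
|L| − L_z,max = (6√2 − 8)ℏ ≈ 0.4853ℏ.
L_z,max = lℏ = 8ℏ.

θ(m_l=4) ≈ 61.87°; |L|−L_z,max ≈ 0.4853ℏ; L_z,max = 8ℏ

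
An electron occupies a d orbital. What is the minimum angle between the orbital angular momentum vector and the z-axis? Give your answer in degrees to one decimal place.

θ_min ≈ 35.3°

The letter d corresponds to l = 2.
|L| = √(l(l+1)) ℏ = √6 ℏ.
The smallest angle corresponds to the largest L_z, i.e. m_l = l = 2, giving L_z = 2ℏ.
cos θ_min = 2/√6, so θ_min ≈ 35.3°.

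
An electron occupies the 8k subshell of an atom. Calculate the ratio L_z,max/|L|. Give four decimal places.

L_z,max/|L| = 0.9354

8k means n = 8, l = 7.
|L| = 2√14 ℏ ≈ 7.4833ℏ, while L_z,max = lℏ = 7ℏ.
L_z,max/|L| = 7/√56 = 0.9354.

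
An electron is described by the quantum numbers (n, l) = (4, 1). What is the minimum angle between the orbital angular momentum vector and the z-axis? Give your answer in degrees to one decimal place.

θ_min ≈ 45.0°

|L| = ℏ√(l(l+1)) = √2 ℏ.
The smallest angle corresponds to the largest L_z, i.e. m_l = l = 1, giving L_z = 1ℏ.
cos θ_min = 1/√2, so θ_min ≈ 45.0°.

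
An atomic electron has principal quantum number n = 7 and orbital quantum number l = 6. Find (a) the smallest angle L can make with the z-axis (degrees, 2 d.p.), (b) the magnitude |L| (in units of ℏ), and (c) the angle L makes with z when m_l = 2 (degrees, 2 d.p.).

θ_min ≈ 22.21°; |L| = √42 ℏ ≈ 6.481ℏ; θ(m_l=2) ≈ 72.02°

cos θ_min = 6/√42, so θ_min ≈ 22.21°.
|L| = ℏ√(6·7) = √42 ℏ ≈ 6.481ℏ.
For m_l = 2: cos θ = 2/√42, θ ≈ 72.02°.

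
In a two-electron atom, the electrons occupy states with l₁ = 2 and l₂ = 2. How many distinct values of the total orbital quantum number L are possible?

5

By the triangle rule, |l₁ − l₂| ≤ L ≤ l₁ + l₂.
Allowed values: L = 0, 1, 2, 3, 4.
That is 5 values.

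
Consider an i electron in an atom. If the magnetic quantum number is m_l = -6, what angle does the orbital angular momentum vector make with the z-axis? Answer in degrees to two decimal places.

θ ≈ 157.79°

The letter i corresponds to l = 6.
|L| = √(l(l+1)) ℏ = √42 ℏ.
L_z = m_l ℏ = −6ℏ.
cos θ = L_z/|L| = -6/√42, so θ ≈ 157.79°.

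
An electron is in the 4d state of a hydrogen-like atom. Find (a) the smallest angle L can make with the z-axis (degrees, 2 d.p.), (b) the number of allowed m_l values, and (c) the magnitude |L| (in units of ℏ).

θ_min ≈ 35.26°; 5 values; |L| = √6 ℏ ≈ 2.449ℏ

The 4d subshell has l = 2.
cos θ_min = 2/√6, so θ_min ≈ 35.26°.
There are 2l+1 = 5 values of m_l.
|L| = ℏ√(2·3) = √6 ℏ ≈ 2.449ℏ.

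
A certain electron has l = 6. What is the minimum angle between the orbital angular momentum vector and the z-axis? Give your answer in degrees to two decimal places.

|L|² = l(l+1)ℏ² = 42ℏ², so |L| = √42 ℏ.
The smallest angle corresponds to the largest L_z, i.e. m_l = l = 6, giving L_z = 6ℏ.
cos θ_min = 6/√42, so θ_min ≈ 22.21°.

θ_min ≈ 22.21°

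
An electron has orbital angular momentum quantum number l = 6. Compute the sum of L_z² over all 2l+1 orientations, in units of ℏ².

m_l ∈ {-6, -5, -4, -3, -2, -1, 0, 1, 2, 3, 4, 5, 6}.
Summing m² from −6 to 6: Σ m_l² = 182.

Σ(L_z)² = 182 ℏ²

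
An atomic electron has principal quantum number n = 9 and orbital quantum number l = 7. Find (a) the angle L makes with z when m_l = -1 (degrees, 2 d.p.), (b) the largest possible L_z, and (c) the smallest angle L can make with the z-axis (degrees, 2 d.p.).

For m_l = -1: cos θ = -1/√56, θ ≈ 97.68°.
L_z,max = lℏ = 7ℏ.
cos θ_min = 7/√56, so θ_min ≈ 20.70°.

θ(m_l=-1) ≈ 97.68°; L_z,max = 7ℏ; θ_min ≈ 20.70°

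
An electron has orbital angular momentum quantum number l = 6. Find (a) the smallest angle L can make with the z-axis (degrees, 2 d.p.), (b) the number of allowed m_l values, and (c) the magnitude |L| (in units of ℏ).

cos θ_min = 6/√42, so θ_min ≈ 22.21°.
There are 2l+1 = 13 values of m_l.
|L| = ℏ√(6·7) = √42 ℏ ≈ 6.481ℏ.

θ_min ≈ 22.21°; 13 values; |L| = √42 ℏ ≈ 6.481ℏ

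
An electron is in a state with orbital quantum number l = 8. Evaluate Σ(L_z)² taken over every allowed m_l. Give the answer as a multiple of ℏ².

Σ(L_z)² = 408 ℏ²

The allowed m_l values are -8, -7, -6, -5, -4, -3, -2, -1, 0, 1, 2, 3, 4, 5, 6, 7, 8.
Summing m² from −8 to 8: Σ m_l² = 408.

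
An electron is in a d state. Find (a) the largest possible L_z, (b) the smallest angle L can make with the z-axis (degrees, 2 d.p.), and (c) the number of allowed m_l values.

A d state has l = 2.
L_z,max = lℏ = 2ℏ.
cos θ_min = 2/√6, so θ_min ≈ 35.26°.
There are 2l+1 = 5 values of m_l.

L_z,max = 2ℏ; θ_min ≈ 35.26°; 5 values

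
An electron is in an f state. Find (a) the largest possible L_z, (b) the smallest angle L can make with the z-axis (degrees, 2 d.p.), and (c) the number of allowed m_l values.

L_z,max = 3ℏ; θ_min ≈ 30.00°; 7 values

The letter f corresponds to l = 3.
L_z,max = lℏ = 3ℏ.
cos θ_min = 3/√12, so θ_min ≈ 30.00°.
There are 2l+1 = 7 values of m_l.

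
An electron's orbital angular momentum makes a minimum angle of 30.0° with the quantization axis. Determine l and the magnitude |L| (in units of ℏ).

cos θ_min = l/√(l(l+1)) = √(l/(l+1)), so l/(l+1) = cos²(30.0°) = 0.7500.
l = cos²θ/sin²θ ≈ 3.
Then |L| = ℏ√(3·4) = 2√3 ℏ.

l = 3, |L| = 2√3 ℏ ≈ 3.464ℏ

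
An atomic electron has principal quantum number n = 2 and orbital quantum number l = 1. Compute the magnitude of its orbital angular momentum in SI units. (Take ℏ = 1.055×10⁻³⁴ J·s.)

|L| = 1.492×10⁻³⁴ J·s

|L| = ℏ√(l(l+1)) = ℏ√(1·2) = √2 ℏ
Numerically, |L| = 1.414 × (1.055×10⁻³⁴ J·s) = 1.492×10⁻³⁴ J·s.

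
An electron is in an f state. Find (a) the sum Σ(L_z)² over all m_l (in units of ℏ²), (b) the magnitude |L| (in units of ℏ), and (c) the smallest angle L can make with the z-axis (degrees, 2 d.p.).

Σ(L_z)² = 28 ℏ²; |L| = 2√3 ℏ ≈ 3.464ℏ; θ_min ≈ 30.00°

The letter f corresponds to l = 3.
Σ m_l² = 28, so Σ(L_z)² = 28 ℏ².
|L| = ℏ√(3·4) = 2√3 ℏ ≈ 3.464ℏ.
cos θ_min = 3/√12, so θ_min ≈ 30.00°.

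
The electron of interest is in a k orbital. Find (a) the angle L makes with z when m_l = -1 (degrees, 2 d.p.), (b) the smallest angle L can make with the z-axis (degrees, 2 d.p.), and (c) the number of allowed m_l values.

K corresponds to l = 7.
For m_l = -1: cos θ = -1/√56, θ ≈ 97.68°.
cos θ_min = 7/√56, so θ_min ≈ 20.70°.
There are 2l+1 = 15 values of m_l.

θ(m_l=-1) ≈ 97.68°; θ_min ≈ 20.70°; 15 values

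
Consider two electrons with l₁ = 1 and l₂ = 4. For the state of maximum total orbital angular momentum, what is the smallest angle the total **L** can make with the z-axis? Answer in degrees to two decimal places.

By the triangle rule, |l₁ − l₂| ≤ L ≤ l₁ + l₂.
Allowed values: L = 3, 4, 5.
The maximum is L = 5, with |L_tot| = ℏ√(5·6) = √30 ℏ.
The minimum angle with z is arccos(5/√30) ≈ 24.09°.

θ_min ≈ 24.09°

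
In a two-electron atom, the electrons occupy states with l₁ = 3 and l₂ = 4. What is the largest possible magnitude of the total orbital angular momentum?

|L_tot|_max = 2√14 ℏ ≈ 7.483ℏ

The total orbital quantum number L ranges from |l₁ − l₂| to l₁ + l₂ in integer steps.
Allowed values: L = 1, 2, 3, 4, 5, 6, 7.
The largest magnitude corresponds to L = 7: |L_tot| = ℏ√(7·8) = 2√14 ℏ.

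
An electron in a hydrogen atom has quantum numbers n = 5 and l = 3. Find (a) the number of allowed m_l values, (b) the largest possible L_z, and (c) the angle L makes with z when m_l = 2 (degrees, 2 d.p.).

7 values; L_z,max = 3ℏ; θ(m_l=2) ≈ 54.74°

There are 2l+1 = 7 values of m_l.
L_z,max = lℏ = 3ℏ.
For m_l = 2: cos θ = 2/√12, θ ≈ 54.74°.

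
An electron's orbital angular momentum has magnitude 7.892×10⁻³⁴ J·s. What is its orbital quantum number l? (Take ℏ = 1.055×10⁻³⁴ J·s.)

l = 7

Dividing by ℏ: |L|/ℏ ≈ 7.481.
Set l(l+1) = 55.96; the integer solution is l = 7.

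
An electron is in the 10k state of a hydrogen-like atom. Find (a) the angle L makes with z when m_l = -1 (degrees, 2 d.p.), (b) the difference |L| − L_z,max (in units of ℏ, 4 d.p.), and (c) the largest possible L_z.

For 10k, l = 7.
For m_l = -1: cos θ = -1/√56, θ ≈ 97.68°.
|L| − L_z,max = (2√14 − 7)ℏ ≈ 0.4833ℏ.
L_z,max = lℏ = 7ℏ.

θ(m_l=-1) ≈ 97.68°; |L|−L_z,max ≈ 0.4833ℏ; L_z,max = 7ℏ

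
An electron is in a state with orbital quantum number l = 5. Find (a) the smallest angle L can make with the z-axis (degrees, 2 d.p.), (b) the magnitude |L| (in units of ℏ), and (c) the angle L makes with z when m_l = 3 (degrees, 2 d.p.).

cos θ_min = 5/√30, so θ_min ≈ 24.09°.
|L| = ℏ√(5·6) = √30 ℏ ≈ 5.477ℏ.
For m_l = 3: cos θ = 3/√30, θ ≈ 56.79°.

θ_min ≈ 24.09°; |L| = √30 ℏ ≈ 5.477ℏ; θ(m_l=3) ≈ 56.79°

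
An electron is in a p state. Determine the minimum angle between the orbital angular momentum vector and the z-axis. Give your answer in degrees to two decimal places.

θ_min ≈ 45.00°

For a p orbital, l = 1.
|L| = ℏ√(l(l+1)) = √2 ℏ.
The smallest angle corresponds to the largest L_z, i.e. m_l = l = 1, giving L_z = 1ℏ.
cos θ_min = 1/√2, so θ_min ≈ 45.00°.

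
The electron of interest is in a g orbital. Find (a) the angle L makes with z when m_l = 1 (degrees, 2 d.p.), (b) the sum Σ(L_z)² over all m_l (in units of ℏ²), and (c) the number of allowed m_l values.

θ(m_l=1) ≈ 77.08°; Σ(L_z)² = 60 ℏ²; 9 values

The letter g corresponds to l = 4.
For m_l = 1: cos θ = 1/√20, θ ≈ 77.08°.
Σ m_l² = 60, so Σ(L_z)² = 60 ℏ².
There are 2l+1 = 9 values of m_l.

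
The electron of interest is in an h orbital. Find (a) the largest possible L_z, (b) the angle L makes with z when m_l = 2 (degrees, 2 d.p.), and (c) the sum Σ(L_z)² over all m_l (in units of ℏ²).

L_z,max = 5ℏ; θ(m_l=2) ≈ 68.58°; Σ(L_z)² = 110 ℏ²

For an h orbital, l = 5.
L_z,max = lℏ = 5ℏ.
For m_l = 2: cos θ = 2/√30, θ ≈ 68.58°.
Σ m_l² = 110, so Σ(L_z)² = 110 ℏ².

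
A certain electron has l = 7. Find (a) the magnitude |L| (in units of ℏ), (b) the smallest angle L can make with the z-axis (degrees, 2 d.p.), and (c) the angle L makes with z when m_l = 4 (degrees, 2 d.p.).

|L| = ℏ√(7·8) = 2√14 ℏ ≈ 7.483ℏ.
cos θ_min = 7/√56, so θ_min ≈ 20.70°.
For m_l = 4: cos θ = 4/√56, θ ≈ 57.69°.

|L| = 2√14 ℏ ≈ 7.483ℏ; θ_min ≈ 20.70°; θ(m_l=4) ≈ 57.69°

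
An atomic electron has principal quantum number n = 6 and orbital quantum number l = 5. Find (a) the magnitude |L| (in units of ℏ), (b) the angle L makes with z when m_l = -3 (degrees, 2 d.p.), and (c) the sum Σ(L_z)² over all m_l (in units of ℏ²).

|L| = ℏ√(5·6) = √30 ℏ ≈ 5.477ℏ.
For m_l = -3: cos θ = -3/√30, θ ≈ 123.21°.
Σ m_l² = 110, so Σ(L_z)² = 110 ℏ².

|L| = √30 ℏ ≈ 5.477ℏ; θ(m_l=-3) ≈ 123.21°; Σ(L_z)² = 110 ℏ²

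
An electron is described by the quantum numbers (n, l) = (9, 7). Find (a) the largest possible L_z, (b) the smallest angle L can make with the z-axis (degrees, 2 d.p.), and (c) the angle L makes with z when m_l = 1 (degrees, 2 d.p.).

L_z,max = 7ℏ; θ_min ≈ 20.70°; θ(m_l=1) ≈ 82.32°

L_z,max = lℏ = 7ℏ.
cos θ_min = 7/√56, so θ_min ≈ 20.70°.
For m_l = 1: cos θ = 1/√56, θ ≈ 82.32°.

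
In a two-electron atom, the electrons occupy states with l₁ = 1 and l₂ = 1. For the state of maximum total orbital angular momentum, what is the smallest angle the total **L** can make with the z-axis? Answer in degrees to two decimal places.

θ_min ≈ 35.26°

L runs from |1 − 1| = 0 to 1 + 1 = 2.
Allowed values: L = 0, 1, 2.
The maximum is L = 2, with |L_tot| = ℏ√(2·3) = √6 ℏ.
The minimum angle with z is arccos(2/√6) ≈ 35.26°.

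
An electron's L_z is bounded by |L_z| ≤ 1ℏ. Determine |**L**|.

The maximum L_z equals lℏ, giving l = 1.
|L| = √(l(l+1)) ℏ = √2 ℏ.

|L| = √2 ℏ ≈ 1.414ℏ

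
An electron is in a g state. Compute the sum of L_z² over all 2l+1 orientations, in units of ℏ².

For a g orbital, l = 4.
m_l ∈ {-4, -3, -2, -1, 0, 1, 2, 3, 4}.
Summing m² from −4 to 4: Σ m_l² = 60.

Σ(L_z)² = 60 ℏ²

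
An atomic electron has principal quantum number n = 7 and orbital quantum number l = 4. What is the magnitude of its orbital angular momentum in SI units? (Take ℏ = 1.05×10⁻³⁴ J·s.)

|L| = 4.70×10⁻³⁴ J·s

|L| = ℏ√(l(l+1)) = ℏ√(4·5) = 2√5 ℏ
Numerically, |L| = 4.472 × (1.05×10⁻³⁴ J·s) = 4.70×10⁻³⁴ J·s.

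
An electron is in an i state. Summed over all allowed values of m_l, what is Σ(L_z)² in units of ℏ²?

For an i orbital, l = 6.
The allowed m_l values are -6, -5, -4, -3, -2, -1, 0, 1, 2, 3, 4, 5, 6.
Summing m² from −6 to 6: Σ m_l² = 182.

Σ(L_z)² = 182 ℏ²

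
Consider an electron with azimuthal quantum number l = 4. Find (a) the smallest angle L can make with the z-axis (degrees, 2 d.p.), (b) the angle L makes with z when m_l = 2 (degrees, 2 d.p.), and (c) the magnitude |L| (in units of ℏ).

cos θ_min = 4/√20, so θ_min ≈ 26.57°.
For m_l = 2: cos θ = 2/√20, θ ≈ 63.43°.
|L| = ℏ√(4·5) = 2√5 ℏ ≈ 4.472ℏ.

θ_min ≈ 26.57°; θ(m_l=2) ≈ 63.43°; |L| = 2√5 ℏ ≈ 4.472ℏ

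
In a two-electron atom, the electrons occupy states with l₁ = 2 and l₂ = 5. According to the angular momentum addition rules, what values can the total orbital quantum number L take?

By the triangle rule, |l₁ − l₂| ≤ L ≤ l₁ + l₂.
So L can be 3, 4, 5, 6, 7.

L = 3, 4, 5, 6, 7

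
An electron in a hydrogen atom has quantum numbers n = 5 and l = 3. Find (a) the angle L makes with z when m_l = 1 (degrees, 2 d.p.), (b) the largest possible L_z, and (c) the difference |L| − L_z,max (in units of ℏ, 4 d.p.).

For m_l = 1: cos θ = 1/√12, θ ≈ 73.22°.
L_z,max = lℏ = 3ℏ.
|L| − L_z,max = (2√3 − 3)ℏ ≈ 0.4641ℏ.

θ(m_l=1) ≈ 73.22°; L_z,max = 3ℏ; |L|−L_z,max ≈ 0.4641ℏ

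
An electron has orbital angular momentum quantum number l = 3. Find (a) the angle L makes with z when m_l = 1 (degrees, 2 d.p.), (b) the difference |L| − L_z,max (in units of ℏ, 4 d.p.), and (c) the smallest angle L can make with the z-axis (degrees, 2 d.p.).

For m_l = 1: cos θ = 1/√12, θ ≈ 73.22°.
|L| − L_z,max = (2√3 − 3)ℏ ≈ 0.4641ℏ.
cos θ_min = 3/√12, so θ_min ≈ 30.00°.

θ(m_l=1) ≈ 73.22°; |L|−L_z,max ≈ 0.4641ℏ; θ_min ≈ 30.00°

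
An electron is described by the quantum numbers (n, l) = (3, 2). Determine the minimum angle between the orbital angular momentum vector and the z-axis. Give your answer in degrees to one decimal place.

|L|² = l(l+1)ℏ² = 6ℏ², so |L| = √6 ℏ.
The smallest angle corresponds to the largest L_z, i.e. m_l = l = 2, giving L_z = 2ℏ.
cos θ_min = 2/√6, so θ_min ≈ 35.3°.

θ_min ≈ 35.3°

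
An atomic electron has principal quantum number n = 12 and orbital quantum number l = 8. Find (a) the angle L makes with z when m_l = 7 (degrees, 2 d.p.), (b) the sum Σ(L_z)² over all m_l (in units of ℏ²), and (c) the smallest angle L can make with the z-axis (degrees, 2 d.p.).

For m_l = 7: cos θ = 7/√72, θ ≈ 34.42°.
Σ m_l² = 408, so Σ(L_z)² = 408 ℏ².
cos θ_min = 8/√72, so θ_min ≈ 19.47°.

θ(m_l=7) ≈ 34.42°; Σ(L_z)² = 408 ℏ²; θ_min ≈ 19.47°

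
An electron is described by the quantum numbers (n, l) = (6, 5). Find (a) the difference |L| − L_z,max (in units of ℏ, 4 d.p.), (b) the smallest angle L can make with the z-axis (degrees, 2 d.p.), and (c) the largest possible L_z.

|L|−L_z,max ≈ 0.4772ℏ; θ_min ≈ 24.09°; L_z,max = 5ℏ

|L| − L_z,max = (√30 − 5)ℏ ≈ 0.4772ℏ.
cos θ_min = 5/√30, so θ_min ≈ 24.09°.
L_z,max = lℏ = 5ℏ.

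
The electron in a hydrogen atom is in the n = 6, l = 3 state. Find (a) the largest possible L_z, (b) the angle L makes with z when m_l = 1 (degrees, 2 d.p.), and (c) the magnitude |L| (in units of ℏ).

L_z,max = 3ℏ; θ(m_l=1) ≈ 73.22°; |L| = 2√3 ℏ ≈ 3.464ℏ

L_z,max = lℏ = 3ℏ.
For m_l = 1: cos θ = 1/√12, θ ≈ 73.22°.
|L| = ℏ√(3·4) = 2√3 ℏ ≈ 3.464ℏ.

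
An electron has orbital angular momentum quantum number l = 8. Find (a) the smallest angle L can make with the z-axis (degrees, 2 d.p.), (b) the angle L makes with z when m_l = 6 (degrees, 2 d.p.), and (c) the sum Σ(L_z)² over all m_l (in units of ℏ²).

cos θ_min = 8/√72, so θ_min ≈ 19.47°.
For m_l = 6: cos θ = 6/√72, θ ≈ 45.00°.
Σ m_l² = 408, so Σ(L_z)² = 408 ℏ².

θ_min ≈ 19.47°; θ(m_l=6) ≈ 45.00°; Σ(L_z)² = 408 ℏ²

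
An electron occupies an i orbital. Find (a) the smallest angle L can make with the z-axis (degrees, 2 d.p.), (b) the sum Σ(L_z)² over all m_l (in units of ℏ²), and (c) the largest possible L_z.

An i state has l = 6.
cos θ_min = 6/√42, so θ_min ≈ 22.21°.
Σ m_l² = 182, so Σ(L_z)² = 182 ℏ².
L_z,max = lℏ = 6ℏ.

θ_min ≈ 22.21°; Σ(L_z)² = 182 ℏ²; L_z,max = 6ℏ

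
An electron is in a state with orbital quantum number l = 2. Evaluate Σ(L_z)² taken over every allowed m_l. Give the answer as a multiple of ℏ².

Σ(L_z)² = 10 ℏ²

m_l runs from −2 to 2, i.e. {-2, -1, 0, 1, 2}.
Σ m_l² = 2·(1 + 4) = 10.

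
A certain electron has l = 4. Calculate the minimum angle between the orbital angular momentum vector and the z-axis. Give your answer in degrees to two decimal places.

θ_min ≈ 26.57°

|L| = √(l(l+1)) ℏ = 2√5 ℏ.
The smallest angle corresponds to the largest L_z, i.e. m_l = l = 4, giving L_z = 4ℏ.
cos θ_min = 4/√20, so θ_min ≈ 26.57°.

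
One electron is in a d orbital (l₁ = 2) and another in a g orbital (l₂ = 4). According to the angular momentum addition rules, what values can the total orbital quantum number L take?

L runs from |2 − 4| = 2 to 2 + 4 = 6.
So L can be 2, 3, 4, 5, 6.

L = 2, 3, 4, 5, 6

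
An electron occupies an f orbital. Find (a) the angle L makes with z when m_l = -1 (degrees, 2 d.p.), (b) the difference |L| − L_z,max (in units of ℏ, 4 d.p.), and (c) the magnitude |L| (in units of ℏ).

θ(m_l=-1) ≈ 106.78°; |L|−L_z,max ≈ 0.4641ℏ; |L| = 2√3 ℏ ≈ 3.464ℏ

An f state has l = 3.
For m_l = -1: cos θ = -1/√12, θ ≈ 106.78°.
|L| − L_z,max = (2√3 − 3)ℏ ≈ 0.4641ℏ.
|L| = ℏ√(3·4) = 2√3 ℏ ≈ 3.464ℏ.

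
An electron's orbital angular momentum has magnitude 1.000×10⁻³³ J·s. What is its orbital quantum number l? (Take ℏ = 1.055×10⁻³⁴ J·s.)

|L|/ℏ = (1.000×10⁻³³)/(1.055×10⁻³⁴) ≈ 9.479.
(|L|/ℏ)² = l(l+1) ≈ 89.85 ⇒ l = 9.

l = 9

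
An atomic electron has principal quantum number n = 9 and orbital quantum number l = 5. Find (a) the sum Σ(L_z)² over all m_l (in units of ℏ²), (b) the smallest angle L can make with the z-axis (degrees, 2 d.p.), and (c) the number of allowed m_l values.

Σ(L_z)² = 110 ℏ²; θ_min ≈ 24.09°; 11 values

Σ m_l² = 110, so Σ(L_z)² = 110 ℏ².
cos θ_min = 5/√30, so θ_min ≈ 24.09°.
There are 2l+1 = 11 values of m_l.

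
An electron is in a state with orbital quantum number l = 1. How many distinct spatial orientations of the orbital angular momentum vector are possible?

The number of m_l values is 2l + 1 = 2·1 + 1 = 3.

3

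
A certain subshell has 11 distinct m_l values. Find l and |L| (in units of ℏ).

Since there are 2l+1 = 11 values of m_l, l = 5.
|L| = ℏ√(l(l+1)) = ℏ√(5·6) = √30 ℏ.

l = 5, |L| = √30 ℏ ≈ 5.477ℏ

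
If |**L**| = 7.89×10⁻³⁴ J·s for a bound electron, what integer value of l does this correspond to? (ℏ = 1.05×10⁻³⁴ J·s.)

Dividing by ℏ: |L|/ℏ ≈ 7.514.
(|L|/ℏ)² = l(l+1) ≈ 56.46 ⇒ l = 7.

l = 7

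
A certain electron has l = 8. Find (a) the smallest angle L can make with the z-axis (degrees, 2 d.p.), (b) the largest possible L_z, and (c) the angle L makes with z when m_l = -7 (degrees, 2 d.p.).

cos θ_min = 8/√72, so θ_min ≈ 19.47°.
L_z,max = lℏ = 8ℏ.
For m_l = -7: cos θ = -7/√72, θ ≈ 145.58°.

θ_min ≈ 19.47°; L_z,max = 8ℏ; θ(m_l=-7) ≈ 145.58°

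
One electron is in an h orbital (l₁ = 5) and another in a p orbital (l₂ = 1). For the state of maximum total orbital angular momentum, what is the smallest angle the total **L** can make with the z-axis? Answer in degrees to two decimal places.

θ_min ≈ 22.21°

The total orbital quantum number L ranges from |l₁ − l₂| to l₁ + l₂ in integer steps.
So L can be 4, 5, 6.
The maximum is L = 6, with |L_tot| = ℏ√(6·7) = √42 ℏ.
The minimum angle with z is arccos(6/√42) ≈ 22.21°.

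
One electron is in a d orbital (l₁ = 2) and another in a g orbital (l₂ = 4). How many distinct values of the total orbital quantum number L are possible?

Angular momentum addition gives L = |l₁ − l₂|, …, l₁ + l₂.
L ∈ {2, 3, 4, 5, 6}.
That is 5 values.

5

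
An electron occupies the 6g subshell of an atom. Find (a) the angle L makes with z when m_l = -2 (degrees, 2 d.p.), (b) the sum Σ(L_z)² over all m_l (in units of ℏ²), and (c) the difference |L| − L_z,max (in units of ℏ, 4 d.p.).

θ(m_l=-2) ≈ 116.57°; Σ(L_z)² = 60 ℏ²; |L|−L_z,max ≈ 0.4721ℏ

For 6g, l = 4.
For m_l = -2: cos θ = -2/√20, θ ≈ 116.57°.
Σ m_l² = 60, so Σ(L_z)² = 60 ℏ².
|L| − L_z,max = (2√5 − 4)ℏ ≈ 0.4721ℏ.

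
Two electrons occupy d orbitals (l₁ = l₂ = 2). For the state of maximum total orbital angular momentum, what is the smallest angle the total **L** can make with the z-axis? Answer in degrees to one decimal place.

The total orbital quantum number L ranges from |l₁ − l₂| to l₁ + l₂ in integer steps.
So L can be 0, 1, 2, 3, 4.
The maximum is L = 4, with |L_tot| = ℏ√(4·5) = 2√5 ℏ.
The minimum angle with z is arccos(4/√20) ≈ 26.6°.

θ_min ≈ 26.6°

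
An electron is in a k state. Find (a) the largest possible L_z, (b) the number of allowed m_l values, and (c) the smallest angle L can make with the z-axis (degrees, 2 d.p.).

A k state has l = 7.
L_z,max = lℏ = 7ℏ.
There are 2l+1 = 15 values of m_l.
cos θ_min = 7/√56, so θ_min ≈ 20.70°.

L_z,max = 7ℏ; 15 values; θ_min ≈ 20.70°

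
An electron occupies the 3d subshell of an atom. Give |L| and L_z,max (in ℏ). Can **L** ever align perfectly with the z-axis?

The 3d subshell has l = 2.
|L| = √6 ℏ ≈ 2.4495ℏ, while L_z,max = lℏ = 2ℏ.
Since |L| > L_z,max, the vector can never point exactly along z; the closest it comes is θ_min = arccos(2/√6) ≈ 35.3°.

No: L_z,max = 2ℏ < |L| = √6 ℏ ≈ 2.449ℏ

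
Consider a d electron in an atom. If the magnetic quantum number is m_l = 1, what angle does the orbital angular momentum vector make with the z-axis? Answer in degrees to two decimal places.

θ ≈ 65.91°

For a d orbital, l = 2.
|L| = ℏ√(l(l+1)) = √6 ℏ.
L_z = m_l ℏ = 1ℏ.
cos θ = L_z/|L| = 1/√6, so θ ≈ 65.91°.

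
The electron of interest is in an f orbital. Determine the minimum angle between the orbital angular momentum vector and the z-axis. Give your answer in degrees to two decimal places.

The letter f corresponds to l = 3.
|L| = √(l(l+1)) ℏ = 2√3 ℏ.
The smallest angle corresponds to the largest L_z, i.e. m_l = l = 3, giving L_z = 3ℏ.
cos θ_min = 3/√12, so θ_min ≈ 30.00°.

θ_min ≈ 30.00°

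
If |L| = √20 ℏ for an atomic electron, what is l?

|L| = ℏ√(l(l+1)), so l(l+1) = 20.
Solving: l = 4.

l = 4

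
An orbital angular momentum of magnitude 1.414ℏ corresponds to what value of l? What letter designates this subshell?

l = 1 (p orbital)

|L| = ℏ√(l(l+1)), so l(l+1) = 2.
l² + l − 2 = 0 ⇒ l = 1.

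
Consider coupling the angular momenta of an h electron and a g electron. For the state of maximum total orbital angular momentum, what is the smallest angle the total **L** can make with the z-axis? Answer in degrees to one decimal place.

θ_min ≈ 18.4°

L runs from |5 − 4| = 1 to 5 + 4 = 9.
So L can be 1, 2, 3, 4, 5, 6, 7, 8, 9.
The maximum is L = 9, with |L_tot| = ℏ√(9·10) = 3√10 ℏ.
The minimum angle with z is arccos(9/√90) ≈ 18.4°.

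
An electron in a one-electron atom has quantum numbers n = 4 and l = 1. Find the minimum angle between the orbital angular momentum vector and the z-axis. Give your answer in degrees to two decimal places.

|L| = ℏ√(l(l+1)) = √2 ℏ.
The smallest angle corresponds to the largest L_z, i.e. m_l = l = 1, giving L_z = 1ℏ.
cos θ_min = 1/√2, so θ_min ≈ 45.00°.

θ_min ≈ 45.00°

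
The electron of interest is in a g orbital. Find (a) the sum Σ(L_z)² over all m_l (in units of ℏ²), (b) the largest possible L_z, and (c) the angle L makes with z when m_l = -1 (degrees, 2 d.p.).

Σ(L_z)² = 60 ℏ²; L_z,max = 4ℏ; θ(m_l=-1) ≈ 102.92°

G corresponds to l = 4.
Σ m_l² = 60, so Σ(L_z)² = 60 ℏ².
L_z,max = lℏ = 4ℏ.
For m_l = -1: cos θ = -1/√20, θ ≈ 102.92°.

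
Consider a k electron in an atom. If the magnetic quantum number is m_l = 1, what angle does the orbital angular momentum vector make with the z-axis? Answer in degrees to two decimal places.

θ ≈ 82.32°

A k state has l = 7.
|L|² = l(l+1)ℏ² = 56ℏ², so |L| = 2√14 ℏ.
L_z = m_l ℏ = 1ℏ.
cos θ = L_z/|L| = 1/√56, so θ ≈ 82.32°.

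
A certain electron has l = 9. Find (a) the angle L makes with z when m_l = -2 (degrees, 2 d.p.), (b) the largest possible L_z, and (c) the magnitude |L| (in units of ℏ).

For m_l = -2: cos θ = -2/√90, θ ≈ 102.17°.
L_z,max = lℏ = 9ℏ.
|L| = ℏ√(9·10) = 3√10 ℏ ≈ 9.487ℏ.

θ(m_l=-2) ≈ 102.17°; L_z,max = 9ℏ; |L| = 3√10 ℏ ≈ 9.487ℏ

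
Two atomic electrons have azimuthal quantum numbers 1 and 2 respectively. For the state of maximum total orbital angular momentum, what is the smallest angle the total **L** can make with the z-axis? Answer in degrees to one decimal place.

θ_min ≈ 30.0°

The total orbital quantum number L ranges from |l₁ − l₂| to l₁ + l₂ in integer steps.
L ∈ {1, 2, 3}.
The maximum is L = 3, with |L_tot| = ℏ√(3·4) = 2√3 ℏ.
The minimum angle with z is arccos(3/√12) ≈ 30.0°.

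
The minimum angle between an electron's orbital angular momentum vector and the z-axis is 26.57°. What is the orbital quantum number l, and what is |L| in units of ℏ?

cos²θ_min = l/(l+1) = 0.7999.
Thus l = 0.7999/(1 − 0.7999) ≈ 4.
Then |L| = ℏ√(4·5) = 2√5 ℏ.

l = 4, |L| = 2√5 ℏ ≈ 4.472ℏ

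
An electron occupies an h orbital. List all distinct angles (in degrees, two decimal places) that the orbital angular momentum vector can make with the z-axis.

θ ∈ {24.09°, 43.09°, 56.79°, 68.58°, 79.48°, 90.00°, 100.52°, 111.42°, 123.21°, 136.91°, 155.91°}

An h state has l = 5.
|L| = ℏ√(l(l+1)) = √30 ℏ.
cos θ = m_l/√30 for each m_l ∈ {-5, -4, -3, -2, -1, 0, 1, 2, 3, 4, 5}.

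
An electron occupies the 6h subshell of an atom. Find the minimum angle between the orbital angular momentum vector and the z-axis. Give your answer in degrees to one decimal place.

θ_min ≈ 24.1°

The 6h subshell has l = 5.
|L|² = l(l+1)ℏ² = 30ℏ², so |L| = √30 ℏ.
The smallest angle corresponds to the largest L_z, i.e. m_l = l = 5, giving L_z = 5ℏ.
cos θ_min = 5/√30, so θ_min ≈ 24.1°.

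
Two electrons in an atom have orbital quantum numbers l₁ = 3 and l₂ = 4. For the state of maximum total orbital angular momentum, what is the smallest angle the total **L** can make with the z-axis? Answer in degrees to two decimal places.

Angular momentum addition gives L = |l₁ − l₂|, …, l₁ + l₂.
So L can be 1, 2, 3, 4, 5, 6, 7.
The maximum is L = 7, with |L_tot| = ℏ√(7·8) = 2√14 ℏ.
The minimum angle with z is arccos(7/√56) ≈ 20.70°.

θ_min ≈ 20.70°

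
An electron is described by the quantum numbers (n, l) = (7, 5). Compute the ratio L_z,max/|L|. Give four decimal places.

|L| = √30 ℏ ≈ 5.4772ℏ, while L_z,max = lℏ = 5ℏ.
L_z,max/|L| = 5/√30 = 0.9129.

L_z,max/|L| = 0.9129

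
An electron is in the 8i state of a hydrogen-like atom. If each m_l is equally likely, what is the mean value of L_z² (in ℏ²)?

8i means n = 8, l = 6.
m_l ∈ {-6, -5, -4, -3, -2, -1, 0, 1, 2, 3, 4, 5, 6}.
Average of L_z² over 13 states: 182/13 ℏ² = 14 ℏ².

⟨L_z²⟩ = 14 ℏ²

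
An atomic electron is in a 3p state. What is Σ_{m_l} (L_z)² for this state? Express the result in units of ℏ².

Σ(L_z)² = 2 ℏ²

3p means n = 3, l = 1.
m_l ∈ {-1, 0, 1}.
Σ m_l² = l(l+1)(2l+1)/3 = 1·2·3/3 = 2.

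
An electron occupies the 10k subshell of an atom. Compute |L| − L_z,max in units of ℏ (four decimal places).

For 10k, l = 7.
|L| = 2√14 ℏ ≈ 7.4833ℏ, while L_z,max = lℏ = 7ℏ.
The difference is (2√14 − 7)ℏ ≈ 0.4833ℏ.

|L| − L_z,max ≈ 0.4833ℏ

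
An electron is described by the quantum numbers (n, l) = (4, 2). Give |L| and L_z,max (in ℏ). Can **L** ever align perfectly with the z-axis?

|L| = √6 ℏ ≈ 2.4495ℏ, while L_z,max = lℏ = 2ℏ.
Since |L| > L_z,max, the vector can never point exactly along z; the closest it comes is θ_min = arccos(2/√6) ≈ 35.3°.

No: L_z,max = 2ℏ < |L| = √6 ℏ ≈ 2.449ℏ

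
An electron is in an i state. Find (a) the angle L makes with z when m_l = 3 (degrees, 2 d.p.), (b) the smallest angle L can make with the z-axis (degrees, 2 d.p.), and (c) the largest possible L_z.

For an i orbital, l = 6.
For m_l = 3: cos θ = 3/√42, θ ≈ 62.42°.
cos θ_min = 6/√42, so θ_min ≈ 22.21°.
L_z,max = lℏ = 6ℏ.

θ(m_l=3) ≈ 62.42°; θ_min ≈ 22.21°; L_z,max = 6ℏ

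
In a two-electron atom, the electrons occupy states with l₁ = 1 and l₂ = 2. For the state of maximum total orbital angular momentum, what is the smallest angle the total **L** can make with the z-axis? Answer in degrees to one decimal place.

The total orbital quantum number L ranges from |l₁ − l₂| to l₁ + l₂ in integer steps.
Allowed values: L = 1, 2, 3.
The maximum is L = 3, with |L_tot| = ℏ√(3·4) = 2√3 ℏ.
The minimum angle with z is arccos(3/√12) ≈ 30.0°.

θ_min ≈ 30.0°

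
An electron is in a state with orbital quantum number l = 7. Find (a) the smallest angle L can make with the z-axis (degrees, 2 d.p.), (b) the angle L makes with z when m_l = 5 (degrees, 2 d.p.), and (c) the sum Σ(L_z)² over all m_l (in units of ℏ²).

cos θ_min = 7/√56, so θ_min ≈ 20.70°.
For m_l = 5: cos θ = 5/√56, θ ≈ 48.08°.
Σ m_l² = 280, so Σ(L_z)² = 280 ℏ².

θ_min ≈ 20.70°; θ(m_l=5) ≈ 48.08°; Σ(L_z)² = 280 ℏ²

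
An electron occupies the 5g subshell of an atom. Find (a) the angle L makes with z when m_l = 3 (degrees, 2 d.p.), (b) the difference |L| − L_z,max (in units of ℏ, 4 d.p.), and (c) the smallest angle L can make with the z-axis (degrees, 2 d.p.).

θ(m_l=3) ≈ 47.87°; |L|−L_z,max ≈ 0.4721ℏ; θ_min ≈ 26.57°

5g means n = 5, l = 4.
For m_l = 3: cos θ = 3/√20, θ ≈ 47.87°.
|L| − L_z,max = (2√5 − 4)ℏ ≈ 0.4721ℏ.
cos θ_min = 4/√20, so θ_min ≈ 26.57°.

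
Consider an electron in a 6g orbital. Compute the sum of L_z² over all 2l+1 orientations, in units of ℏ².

The 6g subshell has l = 4.
The allowed m_l values are -4, -3, -2, -1, 0, 1, 2, 3, 4.
Summing m² from −4 to 4: Σ m_l² = 60.

Σ(L_z)² = 60 ℏ²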